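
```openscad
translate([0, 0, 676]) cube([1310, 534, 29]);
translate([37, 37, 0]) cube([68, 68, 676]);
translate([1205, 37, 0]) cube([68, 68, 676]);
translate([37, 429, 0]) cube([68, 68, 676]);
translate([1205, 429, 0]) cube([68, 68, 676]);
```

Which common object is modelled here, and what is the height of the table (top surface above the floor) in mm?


A table. The table height is 705 mm.

A 1310×534×29 slab sits at z = 676 on four 68 mm square posts — a table. The top surface is at 676 + 29 = 705 mm.


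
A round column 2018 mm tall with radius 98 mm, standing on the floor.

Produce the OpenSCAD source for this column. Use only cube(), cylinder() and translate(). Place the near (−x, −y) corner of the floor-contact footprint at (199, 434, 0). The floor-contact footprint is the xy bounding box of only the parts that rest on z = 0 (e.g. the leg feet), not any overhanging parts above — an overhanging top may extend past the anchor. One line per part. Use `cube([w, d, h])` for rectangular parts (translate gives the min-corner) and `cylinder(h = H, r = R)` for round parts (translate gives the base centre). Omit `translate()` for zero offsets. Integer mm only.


translate([297, 532, 0]) cylinder(h = 2018, r = 98);


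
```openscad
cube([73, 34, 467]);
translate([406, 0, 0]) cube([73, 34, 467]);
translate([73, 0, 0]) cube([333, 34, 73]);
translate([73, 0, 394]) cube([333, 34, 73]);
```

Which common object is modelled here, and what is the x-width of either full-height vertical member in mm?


A picture frame. The border width is 73 mm.

Four thin pieces enclosing a rectangular opening — a picture frame. The two full-height stiles are 467 mm tall; the top rail sits at z = 394 and is 73 mm tall, so the border above the opening is 467 − 394 = 73 mm, matching the stile x-width.


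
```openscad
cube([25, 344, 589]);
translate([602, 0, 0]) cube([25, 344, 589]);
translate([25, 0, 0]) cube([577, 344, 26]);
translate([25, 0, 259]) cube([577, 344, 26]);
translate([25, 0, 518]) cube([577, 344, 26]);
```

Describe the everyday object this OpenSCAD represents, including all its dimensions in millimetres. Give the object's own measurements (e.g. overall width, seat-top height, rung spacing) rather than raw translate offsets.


An open bookshelf. Two side panels, each 25 mm thick, 344 mm deep and 589 mm tall, stand 627 mm apart (outside-to-outside). Between them sit 3 shelves, each 26 mm thick and 344 mm deep, spanning the full gap between the sides. The bottom shelf rests on the floor (its underside at z = 0) and the clear gap between one shelf's top and the next shelf's underside is 233 mm.


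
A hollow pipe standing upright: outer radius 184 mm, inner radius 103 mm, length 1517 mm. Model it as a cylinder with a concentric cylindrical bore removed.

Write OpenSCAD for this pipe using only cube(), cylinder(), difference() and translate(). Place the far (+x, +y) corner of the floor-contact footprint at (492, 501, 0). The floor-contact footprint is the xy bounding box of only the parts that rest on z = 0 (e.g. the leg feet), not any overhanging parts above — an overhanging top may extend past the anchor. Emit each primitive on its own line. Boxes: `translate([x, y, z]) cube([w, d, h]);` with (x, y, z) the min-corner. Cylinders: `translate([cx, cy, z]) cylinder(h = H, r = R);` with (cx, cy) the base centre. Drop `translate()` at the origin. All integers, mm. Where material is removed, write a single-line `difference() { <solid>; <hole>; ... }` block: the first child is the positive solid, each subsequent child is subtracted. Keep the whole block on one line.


difference() { translate([308, 317, 0]) cylinder(h = 1517, r = 184); translate([308, 317, 0]) cylinder(h = 1517, r = 103); }


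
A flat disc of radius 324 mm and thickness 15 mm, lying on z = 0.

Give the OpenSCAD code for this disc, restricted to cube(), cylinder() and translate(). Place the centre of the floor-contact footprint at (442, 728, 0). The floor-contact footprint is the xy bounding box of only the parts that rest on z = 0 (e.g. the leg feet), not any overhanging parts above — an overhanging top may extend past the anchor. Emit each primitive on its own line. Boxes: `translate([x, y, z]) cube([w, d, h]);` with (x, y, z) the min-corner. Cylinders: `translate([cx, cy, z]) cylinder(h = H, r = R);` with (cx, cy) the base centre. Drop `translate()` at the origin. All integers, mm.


translate([442, 728, 0]) cylinder(h = 15, r = 324);


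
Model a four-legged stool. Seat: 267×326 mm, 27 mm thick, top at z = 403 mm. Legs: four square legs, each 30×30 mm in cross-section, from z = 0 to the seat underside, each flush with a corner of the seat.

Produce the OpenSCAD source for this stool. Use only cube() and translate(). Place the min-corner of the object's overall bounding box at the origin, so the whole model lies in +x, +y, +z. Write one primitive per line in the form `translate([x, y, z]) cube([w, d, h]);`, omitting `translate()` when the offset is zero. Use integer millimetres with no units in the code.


translate([0, 0, 376]) cube([267, 326, 27]);
cube([30, 30, 376]);
translate([237, 0, 0]) cube([30, 30, 376]);
translate([0, 296, 0]) cube([30, 30, 376]);
translate([237, 296, 0]) cube([30, 30, 376]);


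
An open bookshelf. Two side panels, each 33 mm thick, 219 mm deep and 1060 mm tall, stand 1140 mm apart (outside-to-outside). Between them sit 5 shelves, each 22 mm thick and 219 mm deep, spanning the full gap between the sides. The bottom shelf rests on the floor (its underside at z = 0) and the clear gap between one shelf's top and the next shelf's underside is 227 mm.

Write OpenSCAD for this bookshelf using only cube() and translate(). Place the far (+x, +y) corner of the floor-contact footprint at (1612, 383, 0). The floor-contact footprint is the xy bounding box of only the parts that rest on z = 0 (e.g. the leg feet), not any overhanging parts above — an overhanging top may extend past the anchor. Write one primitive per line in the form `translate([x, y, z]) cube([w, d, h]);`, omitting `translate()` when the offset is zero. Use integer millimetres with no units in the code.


translate([472, 164, 0]) cube([33, 219, 1060]);
translate([1579, 164, 0]) cube([33, 219, 1060]);
translate([505, 164, 0]) cube([1074, 219, 22]);
translate([505, 164, 249]) cube([1074, 219, 22]);
translate([505, 164, 498]) cube([1074, 219, 22]);
translate([505, 164, 747]) cube([1074, 219, 22]);
translate([505, 164, 996]) cube([1074, 219, 22]);


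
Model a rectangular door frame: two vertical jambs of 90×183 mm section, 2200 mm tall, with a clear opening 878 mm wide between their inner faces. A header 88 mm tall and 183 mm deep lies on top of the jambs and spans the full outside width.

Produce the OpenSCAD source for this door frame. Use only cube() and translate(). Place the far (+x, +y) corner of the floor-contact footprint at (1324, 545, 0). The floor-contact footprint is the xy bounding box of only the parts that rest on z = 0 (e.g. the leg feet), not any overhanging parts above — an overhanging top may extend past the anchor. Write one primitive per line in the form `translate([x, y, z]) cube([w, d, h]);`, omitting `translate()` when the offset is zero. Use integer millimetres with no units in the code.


translate([266, 362, 0]) cube([90, 183, 2200]);
translate([1234, 362, 0]) cube([90, 183, 2200]);
translate([266, 362, 2200]) cube([1058, 183, 88]);


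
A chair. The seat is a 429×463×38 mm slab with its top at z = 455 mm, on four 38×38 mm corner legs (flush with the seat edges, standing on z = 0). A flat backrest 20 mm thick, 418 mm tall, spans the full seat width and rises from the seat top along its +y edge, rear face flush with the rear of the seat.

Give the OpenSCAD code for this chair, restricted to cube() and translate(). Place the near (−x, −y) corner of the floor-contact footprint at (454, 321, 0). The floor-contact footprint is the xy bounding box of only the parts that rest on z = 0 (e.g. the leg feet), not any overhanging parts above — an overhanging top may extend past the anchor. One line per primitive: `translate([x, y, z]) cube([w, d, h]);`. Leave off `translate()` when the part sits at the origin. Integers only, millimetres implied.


translate([454, 321, 417]) cube([429, 463, 38]);
translate([454, 321, 0]) cube([38, 38, 417]);
translate([845, 321, 0]) cube([38, 38, 417]);
translate([454, 746, 0]) cube([38, 38, 417]);
translate([845, 746, 0]) cube([38, 38, 417]);
translate([454, 764, 455]) cube([429, 20, 418]);


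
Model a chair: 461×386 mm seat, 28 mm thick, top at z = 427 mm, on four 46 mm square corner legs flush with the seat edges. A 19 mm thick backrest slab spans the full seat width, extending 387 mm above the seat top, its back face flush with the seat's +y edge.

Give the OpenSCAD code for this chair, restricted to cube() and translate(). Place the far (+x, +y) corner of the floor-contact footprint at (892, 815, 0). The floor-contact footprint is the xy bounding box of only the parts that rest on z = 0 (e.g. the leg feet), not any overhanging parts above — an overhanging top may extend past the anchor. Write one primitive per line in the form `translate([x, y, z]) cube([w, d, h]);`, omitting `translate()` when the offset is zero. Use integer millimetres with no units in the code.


// leg_h = 427 - 28 = 399
translate([431, 429, 399]) cube([461, 386, 28]);
translate([431, 429, 0]) cube([46, 46, 399]);
translate([846, 429, 0]) cube([46, 46, 399]);
translate([431, 769, 0]) cube([46, 46, 399]);
translate([846, 769, 0]) cube([46, 46, 399]);
translate([431, 796, 427]) cube([461, 19, 387]);


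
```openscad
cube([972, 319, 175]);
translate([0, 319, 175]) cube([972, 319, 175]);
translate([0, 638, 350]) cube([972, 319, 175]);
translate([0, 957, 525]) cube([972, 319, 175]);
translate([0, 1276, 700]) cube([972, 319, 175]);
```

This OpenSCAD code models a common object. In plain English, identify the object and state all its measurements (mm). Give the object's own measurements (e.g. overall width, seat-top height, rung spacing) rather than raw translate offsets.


A straight staircase of 5 solid steps. Each step is 972 mm wide (x), 319 mm deep (y, the going) and 175 mm tall (the rise). The first step rests on the floor; each subsequent step sits one going further in +y and one rise higher in +z, directly behind and above the previous step with no overlap.


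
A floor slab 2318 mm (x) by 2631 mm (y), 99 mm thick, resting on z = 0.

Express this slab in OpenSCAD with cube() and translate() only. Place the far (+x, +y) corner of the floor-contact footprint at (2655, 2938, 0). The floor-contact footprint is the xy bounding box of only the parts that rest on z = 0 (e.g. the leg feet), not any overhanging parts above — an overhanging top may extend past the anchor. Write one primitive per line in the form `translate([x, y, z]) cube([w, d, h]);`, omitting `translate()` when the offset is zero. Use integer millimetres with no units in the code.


translate([337, 307, 0]) cube([2318, 2631, 99]);


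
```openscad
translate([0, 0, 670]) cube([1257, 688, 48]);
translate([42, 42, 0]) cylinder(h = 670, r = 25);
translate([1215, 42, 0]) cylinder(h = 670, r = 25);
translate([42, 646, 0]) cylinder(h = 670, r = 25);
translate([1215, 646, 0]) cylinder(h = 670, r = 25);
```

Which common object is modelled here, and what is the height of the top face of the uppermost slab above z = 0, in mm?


A table. The table height is 718 mm.

A 1257×688×48 slab sits at z = 670 on four Ø50 mm round legs — a table. The top surface is at 670 + 48 = 718 mm.


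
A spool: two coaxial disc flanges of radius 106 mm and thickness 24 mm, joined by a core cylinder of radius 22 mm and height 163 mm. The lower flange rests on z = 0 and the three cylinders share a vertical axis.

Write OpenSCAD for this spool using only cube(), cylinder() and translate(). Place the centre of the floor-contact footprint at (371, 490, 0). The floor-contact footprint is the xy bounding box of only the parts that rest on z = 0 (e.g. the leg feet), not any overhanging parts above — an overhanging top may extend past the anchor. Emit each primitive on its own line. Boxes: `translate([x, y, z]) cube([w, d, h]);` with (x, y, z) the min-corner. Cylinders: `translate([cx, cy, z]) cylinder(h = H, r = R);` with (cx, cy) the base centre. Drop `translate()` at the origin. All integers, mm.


translate([371, 490, 0]) cylinder(h = 24, r = 106);
translate([371, 490, 24]) cylinder(h = 163, r = 22);
translate([371, 490, 187]) cylinder(h = 24, r = 106);


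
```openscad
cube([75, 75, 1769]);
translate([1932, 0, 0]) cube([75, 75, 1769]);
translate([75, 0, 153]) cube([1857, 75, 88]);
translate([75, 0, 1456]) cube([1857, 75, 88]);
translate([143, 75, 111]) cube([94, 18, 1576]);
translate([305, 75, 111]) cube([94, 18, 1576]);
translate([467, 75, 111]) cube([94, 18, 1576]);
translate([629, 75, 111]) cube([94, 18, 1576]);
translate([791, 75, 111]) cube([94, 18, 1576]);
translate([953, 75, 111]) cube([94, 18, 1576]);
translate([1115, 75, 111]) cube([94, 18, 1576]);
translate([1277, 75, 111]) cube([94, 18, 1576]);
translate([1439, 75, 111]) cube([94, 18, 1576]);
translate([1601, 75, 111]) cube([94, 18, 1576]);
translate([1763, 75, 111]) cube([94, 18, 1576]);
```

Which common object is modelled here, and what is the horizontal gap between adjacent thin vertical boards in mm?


A fence section. The picket gap is 68 mm.

Two posts, two rails, 11 pickets — a fence section. Span 1857 mm holds 11 pickets of 94 mm with 12 equal gaps: ⌊(1857 − 11·94) / 12⌋ = 68 mm.


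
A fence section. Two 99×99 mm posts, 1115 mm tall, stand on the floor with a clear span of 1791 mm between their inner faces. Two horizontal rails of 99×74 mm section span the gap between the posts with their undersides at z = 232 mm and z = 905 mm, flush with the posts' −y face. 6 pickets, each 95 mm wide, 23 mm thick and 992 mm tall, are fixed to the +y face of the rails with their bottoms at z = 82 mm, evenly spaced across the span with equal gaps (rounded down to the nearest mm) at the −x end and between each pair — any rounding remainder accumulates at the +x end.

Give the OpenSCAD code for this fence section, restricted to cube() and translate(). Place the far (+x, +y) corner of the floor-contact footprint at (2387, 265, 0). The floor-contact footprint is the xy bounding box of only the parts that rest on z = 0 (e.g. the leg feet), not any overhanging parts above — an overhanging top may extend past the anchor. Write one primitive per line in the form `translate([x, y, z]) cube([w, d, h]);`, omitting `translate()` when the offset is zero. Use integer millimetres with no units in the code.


translate([398, 166, 0]) cube([99, 99, 1115]);
translate([2288, 166, 0]) cube([99, 99, 1115]);
translate([497, 166, 232]) cube([1791, 99, 74]);
translate([497, 166, 905]) cube([1791, 99, 74]);
translate([671, 265, 82]) cube([95, 23, 992]);
translate([940, 265, 82]) cube([95, 23, 992]);
translate([1209, 265, 82]) cube([95, 23, 992]);
translate([1478, 265, 82]) cube([95, 23, 992]);
translate([1747, 265, 82]) cube([95, 23, 992]);
translate([2016, 265, 82]) cube([95, 23, 992]);


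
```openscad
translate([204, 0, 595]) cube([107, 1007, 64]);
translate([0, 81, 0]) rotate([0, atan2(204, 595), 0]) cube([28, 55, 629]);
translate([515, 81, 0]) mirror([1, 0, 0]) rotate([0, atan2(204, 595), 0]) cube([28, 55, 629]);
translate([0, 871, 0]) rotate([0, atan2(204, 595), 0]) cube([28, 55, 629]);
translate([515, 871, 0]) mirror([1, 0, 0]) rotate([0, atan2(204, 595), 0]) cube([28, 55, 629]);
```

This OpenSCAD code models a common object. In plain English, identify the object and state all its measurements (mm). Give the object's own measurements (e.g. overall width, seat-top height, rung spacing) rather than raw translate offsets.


A sawhorse. A 107×1007×64 mm beam (x, y, z) sits on two A-frame leg pairs. Each pair is two raked legs of 28×55 mm section (55 mm along y) splaying symmetrically in x. Each leg rises 595 mm vertically over 204 mm of horizontal reach and is 629 mm long along its own axis. Every leg's outer bottom edge rests on the floor and its outer top edge meets a bottom edge of the beam — the left legs (tilting toward +x) meet the beam's −x bottom edge, the right legs (their mirror images, tilting toward −x) meet its +x bottom edge — so the leg tops tuck under the beam, the beam's underside is 595 mm above the floor, and the feet are 515 mm apart outside-to-outside with the beam centred between them. The two leg pairs are set in 81 mm from either end of the beam.


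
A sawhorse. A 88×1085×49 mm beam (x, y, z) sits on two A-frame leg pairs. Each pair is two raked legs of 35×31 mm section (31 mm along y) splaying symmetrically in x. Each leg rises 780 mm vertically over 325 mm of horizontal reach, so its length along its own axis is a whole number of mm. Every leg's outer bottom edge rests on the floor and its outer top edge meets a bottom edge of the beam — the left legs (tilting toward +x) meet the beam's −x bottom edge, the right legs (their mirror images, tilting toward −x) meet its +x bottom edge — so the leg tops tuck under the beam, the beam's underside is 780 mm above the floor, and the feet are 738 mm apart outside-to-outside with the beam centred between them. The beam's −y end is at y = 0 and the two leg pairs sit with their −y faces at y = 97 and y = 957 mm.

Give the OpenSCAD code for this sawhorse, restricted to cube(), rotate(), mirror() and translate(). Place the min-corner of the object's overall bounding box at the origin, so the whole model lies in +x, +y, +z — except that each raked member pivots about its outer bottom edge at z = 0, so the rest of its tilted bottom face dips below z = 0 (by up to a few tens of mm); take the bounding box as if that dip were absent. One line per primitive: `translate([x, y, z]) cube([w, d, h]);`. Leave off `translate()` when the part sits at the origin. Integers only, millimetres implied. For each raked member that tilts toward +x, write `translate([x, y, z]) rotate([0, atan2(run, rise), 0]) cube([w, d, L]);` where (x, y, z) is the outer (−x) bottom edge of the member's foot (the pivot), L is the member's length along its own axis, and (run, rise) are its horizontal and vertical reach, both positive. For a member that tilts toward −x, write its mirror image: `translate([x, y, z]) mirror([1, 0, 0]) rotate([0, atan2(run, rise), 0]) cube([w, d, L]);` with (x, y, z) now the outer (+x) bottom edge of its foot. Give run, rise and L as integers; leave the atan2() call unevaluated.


// leg length = √(325² + 780²) = 845
// right-leg outer foot x = 2·325 + 88 = 738
// beam min-corner = (325, 0, 780)
translate([325, 0, 780]) cube([88, 1085, 49]);
translate([0, 97, 0]) rotate([0, atan2(325, 780), 0]) cube([35, 31, 845]);
translate([738, 97, 0]) mirror([1, 0, 0]) rotate([0, atan2(325, 780), 0]) cube([35, 31, 845]);
translate([0, 957, 0]) rotate([0, atan2(325, 780), 0]) cube([35, 31, 845]);
translate([738, 957, 0]) mirror([1, 0, 0]) rotate([0, atan2(325, 780), 0]) cube([35, 31, 845]);


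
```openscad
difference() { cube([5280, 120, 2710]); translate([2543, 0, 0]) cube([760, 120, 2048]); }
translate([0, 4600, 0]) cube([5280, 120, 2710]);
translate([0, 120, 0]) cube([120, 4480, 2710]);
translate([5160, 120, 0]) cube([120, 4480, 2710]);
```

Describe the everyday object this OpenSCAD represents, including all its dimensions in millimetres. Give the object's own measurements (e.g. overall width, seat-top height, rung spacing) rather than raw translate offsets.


A single room: four walls, each 2710 mm tall and 120 mm thick, enclosing an outside footprint 5280×4720 mm (x × y), no floor or roof. The front and back walls (−y and +y sides) run the full x-width; the side walls fit between their inner faces. A door opening 760 mm wide and 2048 mm tall is cut through the front wall from the floor up, its −x edge 2543 mm from the wall's −x end.


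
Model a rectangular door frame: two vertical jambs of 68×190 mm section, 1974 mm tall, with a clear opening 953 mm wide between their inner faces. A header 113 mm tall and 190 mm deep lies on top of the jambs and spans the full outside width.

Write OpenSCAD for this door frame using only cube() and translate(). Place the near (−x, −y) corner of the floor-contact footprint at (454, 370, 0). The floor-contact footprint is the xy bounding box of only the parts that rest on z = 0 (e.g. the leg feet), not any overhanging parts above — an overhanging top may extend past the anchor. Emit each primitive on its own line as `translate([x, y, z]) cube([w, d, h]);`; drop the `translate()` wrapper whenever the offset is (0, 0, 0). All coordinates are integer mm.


translate([454, 370, 0]) cube([68, 190, 1974]);
translate([1475, 370, 0]) cube([68, 190, 1974]);
translate([454, 370, 1974]) cube([1089, 190, 113]);


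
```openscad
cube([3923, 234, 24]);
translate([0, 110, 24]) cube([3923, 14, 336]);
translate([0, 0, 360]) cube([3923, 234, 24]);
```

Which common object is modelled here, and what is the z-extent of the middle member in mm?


An I-beam. The web height is 336 mm.

Two wide flanges with a thin centred web — an I-beam. Overall 384 mm minus two 24 mm flanges gives a web of 384 − 2·24 = 336 mm.


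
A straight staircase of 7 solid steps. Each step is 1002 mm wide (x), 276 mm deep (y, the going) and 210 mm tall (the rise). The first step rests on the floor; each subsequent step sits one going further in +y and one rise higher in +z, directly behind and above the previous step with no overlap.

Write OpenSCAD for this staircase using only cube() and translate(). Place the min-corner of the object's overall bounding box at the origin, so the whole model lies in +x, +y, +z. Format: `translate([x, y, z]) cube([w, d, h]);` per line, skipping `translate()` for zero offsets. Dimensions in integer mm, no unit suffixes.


cube([1002, 276, 210]);
translate([0, 276, 210]) cube([1002, 276, 210]);
translate([0, 552, 420]) cube([1002, 276, 210]);
translate([0, 828, 630]) cube([1002, 276, 210]);
translate([0, 1104, 840]) cube([1002, 276, 210]);
translate([0, 1380, 1050]) cube([1002, 276, 210]);
translate([0, 1656, 1260]) cube([1002, 276, 210]);


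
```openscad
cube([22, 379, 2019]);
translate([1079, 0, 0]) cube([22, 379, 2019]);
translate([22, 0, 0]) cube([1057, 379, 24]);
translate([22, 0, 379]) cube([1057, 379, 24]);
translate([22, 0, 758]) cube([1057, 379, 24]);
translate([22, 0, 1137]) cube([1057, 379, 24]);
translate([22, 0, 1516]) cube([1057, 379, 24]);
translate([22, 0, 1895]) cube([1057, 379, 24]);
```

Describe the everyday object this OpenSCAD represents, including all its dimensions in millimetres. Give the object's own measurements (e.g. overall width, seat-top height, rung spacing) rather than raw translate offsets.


An open bookshelf. Two side panels, each 22 mm thick, 379 mm deep and 2019 mm tall, stand 1101 mm apart (outside-to-outside). Between them sit 6 shelves, each 24 mm thick and 379 mm deep, spanning the full gap between the sides. The bottom shelf rests on the floor (its underside at z = 0) and the clear gap between one shelf's top and the next shelf's underside is 355 mm.


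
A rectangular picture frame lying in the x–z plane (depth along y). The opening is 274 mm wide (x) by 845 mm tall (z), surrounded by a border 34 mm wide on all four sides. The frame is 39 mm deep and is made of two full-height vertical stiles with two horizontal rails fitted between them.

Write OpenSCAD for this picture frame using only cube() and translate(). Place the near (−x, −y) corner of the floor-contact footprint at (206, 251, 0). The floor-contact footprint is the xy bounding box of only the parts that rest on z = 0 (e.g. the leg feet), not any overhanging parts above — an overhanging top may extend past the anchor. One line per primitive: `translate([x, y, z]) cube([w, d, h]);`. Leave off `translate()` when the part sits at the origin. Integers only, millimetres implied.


translate([206, 251, 0]) cube([34, 39, 913]);
translate([514, 251, 0]) cube([34, 39, 913]);
translate([240, 251, 0]) cube([274, 39, 34]);
translate([240, 251, 879]) cube([274, 39, 34]);


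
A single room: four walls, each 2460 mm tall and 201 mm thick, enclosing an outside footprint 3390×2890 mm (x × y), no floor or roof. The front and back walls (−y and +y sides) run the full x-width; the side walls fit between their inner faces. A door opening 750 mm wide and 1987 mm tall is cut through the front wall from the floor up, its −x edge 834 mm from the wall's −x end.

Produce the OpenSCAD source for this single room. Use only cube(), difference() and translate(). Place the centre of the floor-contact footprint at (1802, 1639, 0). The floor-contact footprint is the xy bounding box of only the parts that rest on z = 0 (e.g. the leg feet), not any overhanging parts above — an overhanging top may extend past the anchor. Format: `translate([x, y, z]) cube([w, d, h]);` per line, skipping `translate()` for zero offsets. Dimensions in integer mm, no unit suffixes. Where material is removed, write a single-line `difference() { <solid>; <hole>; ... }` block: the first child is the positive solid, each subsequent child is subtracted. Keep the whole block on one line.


difference() { translate([107, 194, 0]) cube([3390, 201, 2460]); translate([941, 194, 0]) cube([750, 201, 1987]); }
translate([107, 2883, 0]) cube([3390, 201, 2460]);
translate([107, 395, 0]) cube([201, 2488, 2460]);
translate([3296, 395, 0]) cube([201, 2488, 2460]);


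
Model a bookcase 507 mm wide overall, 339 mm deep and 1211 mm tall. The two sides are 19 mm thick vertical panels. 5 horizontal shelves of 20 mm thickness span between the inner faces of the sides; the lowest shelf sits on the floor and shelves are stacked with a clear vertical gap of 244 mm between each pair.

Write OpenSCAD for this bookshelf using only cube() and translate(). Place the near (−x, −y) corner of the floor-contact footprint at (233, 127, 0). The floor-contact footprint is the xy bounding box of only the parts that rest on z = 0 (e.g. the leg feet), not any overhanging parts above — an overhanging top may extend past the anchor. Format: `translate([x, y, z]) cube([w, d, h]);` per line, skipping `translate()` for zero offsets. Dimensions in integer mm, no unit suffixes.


translate([233, 127, 0]) cube([19, 339, 1211]);
translate([721, 127, 0]) cube([19, 339, 1211]);
translate([252, 127, 0]) cube([469, 339, 20]);
translate([252, 127, 264]) cube([469, 339, 20]);
translate([252, 127, 528]) cube([469, 339, 20]);
translate([252, 127, 792]) cube([469, 339, 20]);
translate([252, 127, 1056]) cube([469, 339, 20]);


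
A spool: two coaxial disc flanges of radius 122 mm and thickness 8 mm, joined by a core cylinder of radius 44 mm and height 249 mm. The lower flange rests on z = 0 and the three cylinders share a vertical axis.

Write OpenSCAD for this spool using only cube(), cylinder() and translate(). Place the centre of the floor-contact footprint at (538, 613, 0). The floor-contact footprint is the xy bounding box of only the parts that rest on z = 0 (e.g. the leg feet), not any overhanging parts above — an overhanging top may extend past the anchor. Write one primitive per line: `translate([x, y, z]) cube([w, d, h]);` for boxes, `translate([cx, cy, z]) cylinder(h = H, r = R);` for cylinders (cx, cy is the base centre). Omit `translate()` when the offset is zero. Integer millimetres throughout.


translate([538, 613, 0]) cylinder(h = 8, r = 122);
translate([538, 613, 8]) cylinder(h = 249, r = 44);
translate([538, 613, 257]) cylinder(h = 8, r = 122);


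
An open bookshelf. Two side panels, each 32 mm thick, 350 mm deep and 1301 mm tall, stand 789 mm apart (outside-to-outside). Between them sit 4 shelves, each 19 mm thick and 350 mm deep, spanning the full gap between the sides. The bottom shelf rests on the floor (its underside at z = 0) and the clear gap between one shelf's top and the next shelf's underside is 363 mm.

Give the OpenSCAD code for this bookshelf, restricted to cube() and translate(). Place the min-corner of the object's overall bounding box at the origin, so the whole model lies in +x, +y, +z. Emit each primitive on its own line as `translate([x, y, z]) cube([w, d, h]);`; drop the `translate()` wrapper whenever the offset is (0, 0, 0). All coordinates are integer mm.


cube([32, 350, 1301]);
translate([757, 0, 0]) cube([32, 350, 1301]);
translate([32, 0, 0]) cube([725, 350, 19]);
translate([32, 0, 382]) cube([725, 350, 19]);
translate([32, 0, 764]) cube([725, 350, 19]);
translate([32, 0, 1146]) cube([725, 350, 19]);


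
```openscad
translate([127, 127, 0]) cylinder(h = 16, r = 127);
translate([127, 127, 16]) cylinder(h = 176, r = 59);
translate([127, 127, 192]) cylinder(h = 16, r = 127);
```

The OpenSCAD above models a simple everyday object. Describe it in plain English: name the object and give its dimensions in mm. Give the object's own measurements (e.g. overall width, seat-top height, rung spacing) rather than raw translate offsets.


A spool: two coaxial disc flanges of radius 127 mm and thickness 16 mm, joined by a core cylinder of radius 59 mm and height 176 mm. The lower flange rests on z = 0 and the three cylinders share a vertical axis.


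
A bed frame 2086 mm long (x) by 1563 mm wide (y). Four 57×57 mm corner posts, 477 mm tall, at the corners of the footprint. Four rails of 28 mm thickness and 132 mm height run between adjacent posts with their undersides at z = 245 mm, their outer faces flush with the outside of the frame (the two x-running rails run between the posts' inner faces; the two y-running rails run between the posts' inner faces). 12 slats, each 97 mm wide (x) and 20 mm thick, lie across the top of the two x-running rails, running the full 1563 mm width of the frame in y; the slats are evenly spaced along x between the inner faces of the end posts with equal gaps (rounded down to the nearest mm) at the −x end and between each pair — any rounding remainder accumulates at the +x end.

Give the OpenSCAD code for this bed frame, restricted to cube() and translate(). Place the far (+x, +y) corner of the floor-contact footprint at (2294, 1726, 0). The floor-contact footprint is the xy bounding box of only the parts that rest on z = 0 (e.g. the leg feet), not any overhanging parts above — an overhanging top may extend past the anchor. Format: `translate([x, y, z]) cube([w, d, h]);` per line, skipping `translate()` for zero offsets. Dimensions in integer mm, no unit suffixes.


translate([208, 163, 0]) cube([57, 57, 477]);
translate([208, 1669, 0]) cube([57, 57, 477]);
translate([2237, 163, 0]) cube([57, 57, 477]);
translate([2237, 1669, 0]) cube([57, 57, 477]);
translate([265, 163, 245]) cube([1972, 28, 132]);
translate([265, 1698, 245]) cube([1972, 28, 132]);
translate([208, 220, 245]) cube([28, 1449, 132]);
translate([2266, 220, 245]) cube([28, 1449, 132]);
translate([327, 163, 377]) cube([97, 1563, 20]);
translate([486, 163, 377]) cube([97, 1563, 20]);
translate([645, 163, 377]) cube([97, 1563, 20]);
translate([804, 163, 377]) cube([97, 1563, 20]);
translate([963, 163, 377]) cube([97, 1563, 20]);
translate([1122, 163, 377]) cube([97, 1563, 20]);
translate([1281, 163, 377]) cube([97, 1563, 20]);
translate([1440, 163, 377]) cube([97, 1563, 20]);
translate([1599, 163, 377]) cube([97, 1563, 20]);
translate([1758, 163, 377]) cube([97, 1563, 20]);
translate([1917, 163, 377]) cube([97, 1563, 20]);
translate([2076, 163, 377]) cube([97, 1563, 20]);


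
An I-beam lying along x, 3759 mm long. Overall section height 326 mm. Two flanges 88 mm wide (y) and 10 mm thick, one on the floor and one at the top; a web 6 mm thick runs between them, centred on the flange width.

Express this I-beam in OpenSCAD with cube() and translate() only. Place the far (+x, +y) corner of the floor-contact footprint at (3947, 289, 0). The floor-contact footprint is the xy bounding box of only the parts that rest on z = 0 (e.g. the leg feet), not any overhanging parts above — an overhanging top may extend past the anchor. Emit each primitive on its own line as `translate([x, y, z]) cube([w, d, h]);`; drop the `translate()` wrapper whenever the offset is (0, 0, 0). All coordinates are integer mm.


translate([188, 201, 0]) cube([3759, 88, 10]);
translate([188, 242, 10]) cube([3759, 6, 306]);
translate([188, 201, 316]) cube([3759, 88, 10]);


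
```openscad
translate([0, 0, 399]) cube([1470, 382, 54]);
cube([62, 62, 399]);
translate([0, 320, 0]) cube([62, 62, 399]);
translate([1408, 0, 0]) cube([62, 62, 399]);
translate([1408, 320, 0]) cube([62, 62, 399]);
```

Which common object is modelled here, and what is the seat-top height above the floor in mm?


A bench. The seat-top height is 453 mm.

A long slab on four corner posts — a bench. The slab sits at z = 399 with thickness 54, so the top is 399 + 54 = 453 mm.


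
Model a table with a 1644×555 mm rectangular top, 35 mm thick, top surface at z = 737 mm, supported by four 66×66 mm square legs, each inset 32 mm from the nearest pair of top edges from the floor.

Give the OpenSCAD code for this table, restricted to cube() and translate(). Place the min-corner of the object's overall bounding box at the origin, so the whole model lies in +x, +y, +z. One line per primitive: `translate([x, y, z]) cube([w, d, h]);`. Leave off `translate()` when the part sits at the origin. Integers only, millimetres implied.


translate([0, 0, 702]) cube([1644, 555, 35]);
translate([32, 32, 0]) cube([66, 66, 702]);
translate([1546, 32, 0]) cube([66, 66, 702]);
translate([32, 457, 0]) cube([66, 66, 702]);
translate([1546, 457, 0]) cube([66, 66, 702]);


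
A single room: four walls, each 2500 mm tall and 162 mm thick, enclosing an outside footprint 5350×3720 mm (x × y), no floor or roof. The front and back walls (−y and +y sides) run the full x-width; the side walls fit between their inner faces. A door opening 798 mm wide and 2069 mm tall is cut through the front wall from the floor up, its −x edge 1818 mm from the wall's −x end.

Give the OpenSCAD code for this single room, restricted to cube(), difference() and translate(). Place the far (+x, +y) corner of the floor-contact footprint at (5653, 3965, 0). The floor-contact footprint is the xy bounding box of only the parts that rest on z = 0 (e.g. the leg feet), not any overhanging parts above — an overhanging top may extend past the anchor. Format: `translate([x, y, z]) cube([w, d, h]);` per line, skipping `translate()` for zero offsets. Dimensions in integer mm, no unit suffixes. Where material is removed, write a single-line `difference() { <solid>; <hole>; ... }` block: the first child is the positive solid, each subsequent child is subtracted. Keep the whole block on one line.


difference() { translate([303, 245, 0]) cube([5350, 162, 2500]); translate([2121, 245, 0]) cube([798, 162, 2069]); }
translate([303, 3803, 0]) cube([5350, 162, 2500]);
translate([303, 407, 0]) cube([162, 3396, 2500]);
translate([5491, 407, 0]) cube([162, 3396, 2500]);


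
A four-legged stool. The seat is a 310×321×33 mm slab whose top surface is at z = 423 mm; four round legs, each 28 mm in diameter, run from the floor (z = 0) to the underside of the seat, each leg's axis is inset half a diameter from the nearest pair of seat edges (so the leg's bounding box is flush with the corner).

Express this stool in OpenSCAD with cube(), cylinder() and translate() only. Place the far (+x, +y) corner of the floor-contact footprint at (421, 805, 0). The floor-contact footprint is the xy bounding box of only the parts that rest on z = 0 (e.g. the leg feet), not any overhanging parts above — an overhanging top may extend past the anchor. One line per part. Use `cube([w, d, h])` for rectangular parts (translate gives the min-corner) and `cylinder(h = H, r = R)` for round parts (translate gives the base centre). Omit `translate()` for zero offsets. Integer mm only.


// leg_h = 423 - 33 = 390
translate([111, 484, 390]) cube([310, 321, 33]);
translate([125, 498, 0]) cylinder(h = 390, r = 14);
translate([407, 498, 0]) cylinder(h = 390, r = 14);
translate([125, 791, 0]) cylinder(h = 390, r = 14);
translate([407, 791, 0]) cylinder(h = 390, r = 14);


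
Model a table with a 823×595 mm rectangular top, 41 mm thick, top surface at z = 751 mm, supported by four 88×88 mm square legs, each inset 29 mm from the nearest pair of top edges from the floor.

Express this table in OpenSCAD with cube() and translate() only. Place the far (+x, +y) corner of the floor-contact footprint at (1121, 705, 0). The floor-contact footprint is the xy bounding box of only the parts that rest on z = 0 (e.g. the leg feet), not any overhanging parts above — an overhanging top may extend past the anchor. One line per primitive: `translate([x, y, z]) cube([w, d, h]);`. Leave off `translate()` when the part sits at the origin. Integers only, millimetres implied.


translate([327, 139, 710]) cube([823, 595, 41]);
translate([356, 168, 0]) cube([88, 88, 710]);
translate([1033, 168, 0]) cube([88, 88, 710]);
translate([356, 617, 0]) cube([88, 88, 710]);
translate([1033, 617, 0]) cube([88, 88, 710]);


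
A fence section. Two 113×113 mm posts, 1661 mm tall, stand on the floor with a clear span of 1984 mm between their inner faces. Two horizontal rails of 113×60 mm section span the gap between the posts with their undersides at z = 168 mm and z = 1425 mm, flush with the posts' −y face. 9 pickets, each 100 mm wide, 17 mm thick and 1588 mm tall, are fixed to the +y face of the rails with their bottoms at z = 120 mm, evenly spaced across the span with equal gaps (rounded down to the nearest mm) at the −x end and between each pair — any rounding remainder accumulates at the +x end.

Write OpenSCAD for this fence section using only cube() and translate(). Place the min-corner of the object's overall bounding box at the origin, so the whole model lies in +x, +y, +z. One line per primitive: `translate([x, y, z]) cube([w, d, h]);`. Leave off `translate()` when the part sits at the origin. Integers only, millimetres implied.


cube([113, 113, 1661]);
translate([2097, 0, 0]) cube([113, 113, 1661]);
translate([113, 0, 168]) cube([1984, 113, 60]);
translate([113, 0, 1425]) cube([1984, 113, 60]);
translate([221, 113, 120]) cube([100, 17, 1588]);
translate([429, 113, 120]) cube([100, 17, 1588]);
translate([637, 113, 120]) cube([100, 17, 1588]);
translate([845, 113, 120]) cube([100, 17, 1588]);
translate([1053, 113, 120]) cube([100, 17, 1588]);
translate([1261, 113, 120]) cube([100, 17, 1588]);
translate([1469, 113, 120]) cube([100, 17, 1588]);
translate([1677, 113, 120]) cube([100, 17, 1588]);
translate([1885, 113, 120]) cube([100, 17, 1588]);


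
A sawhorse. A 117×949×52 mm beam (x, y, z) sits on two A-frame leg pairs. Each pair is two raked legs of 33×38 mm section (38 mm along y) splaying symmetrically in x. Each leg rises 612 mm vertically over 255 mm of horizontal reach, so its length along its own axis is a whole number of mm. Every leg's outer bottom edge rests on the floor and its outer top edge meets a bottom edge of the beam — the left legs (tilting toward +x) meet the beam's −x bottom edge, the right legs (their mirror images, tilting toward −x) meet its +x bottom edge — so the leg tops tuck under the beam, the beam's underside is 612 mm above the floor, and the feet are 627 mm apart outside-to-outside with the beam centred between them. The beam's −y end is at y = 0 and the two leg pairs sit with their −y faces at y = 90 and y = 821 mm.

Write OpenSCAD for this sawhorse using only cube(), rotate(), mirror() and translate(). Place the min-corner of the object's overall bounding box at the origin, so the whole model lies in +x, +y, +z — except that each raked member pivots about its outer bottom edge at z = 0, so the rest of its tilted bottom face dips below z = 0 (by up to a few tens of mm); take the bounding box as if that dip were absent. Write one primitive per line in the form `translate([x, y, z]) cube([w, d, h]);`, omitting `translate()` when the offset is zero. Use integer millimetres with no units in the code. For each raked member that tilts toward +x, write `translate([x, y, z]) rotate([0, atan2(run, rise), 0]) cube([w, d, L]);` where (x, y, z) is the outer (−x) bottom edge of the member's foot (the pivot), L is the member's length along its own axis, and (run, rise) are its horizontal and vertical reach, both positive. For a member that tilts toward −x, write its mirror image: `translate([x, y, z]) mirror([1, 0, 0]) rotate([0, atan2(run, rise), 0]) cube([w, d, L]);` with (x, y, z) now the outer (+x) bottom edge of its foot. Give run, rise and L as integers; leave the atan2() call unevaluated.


translate([255, 0, 612]) cube([117, 949, 52]);
translate([0, 90, 0]) rotate([0, atan2(255, 612), 0]) cube([33, 38, 663]);
translate([627, 90, 0]) mirror([1, 0, 0]) rotate([0, atan2(255, 612), 0]) cube([33, 38, 663]);
translate([0, 821, 0]) rotate([0, atan2(255, 612), 0]) cube([33, 38, 663]);
translate([627, 821, 0]) mirror([1, 0, 0]) rotate([0, atan2(255, 612), 0]) cube([33, 38, 663]);
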